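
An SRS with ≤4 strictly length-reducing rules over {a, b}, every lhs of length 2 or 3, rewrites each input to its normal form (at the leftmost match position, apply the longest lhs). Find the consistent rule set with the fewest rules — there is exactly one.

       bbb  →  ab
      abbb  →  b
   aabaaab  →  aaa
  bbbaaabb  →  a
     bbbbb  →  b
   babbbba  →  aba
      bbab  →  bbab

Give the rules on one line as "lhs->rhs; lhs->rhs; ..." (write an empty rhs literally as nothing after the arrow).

  | bbb => ab
  | abbb => b
  | aabaaab => aaaab => aaa
  | bbbaaabb => abaaabb => aaabb => aab => a

aab->a; abb->; baa->a; bbb->ab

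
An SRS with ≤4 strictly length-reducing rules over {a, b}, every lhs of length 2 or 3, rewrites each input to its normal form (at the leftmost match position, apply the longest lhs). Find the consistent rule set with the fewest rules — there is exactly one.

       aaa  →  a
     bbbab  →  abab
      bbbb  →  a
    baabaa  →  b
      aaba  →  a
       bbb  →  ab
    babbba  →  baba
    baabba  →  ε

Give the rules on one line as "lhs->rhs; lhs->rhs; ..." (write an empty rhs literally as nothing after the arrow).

  | aaa => a
  | bbbab => abab
  | bbbb => abb => a
  | baabaa => baa => b

aa->; aab->; abb->a; bb->a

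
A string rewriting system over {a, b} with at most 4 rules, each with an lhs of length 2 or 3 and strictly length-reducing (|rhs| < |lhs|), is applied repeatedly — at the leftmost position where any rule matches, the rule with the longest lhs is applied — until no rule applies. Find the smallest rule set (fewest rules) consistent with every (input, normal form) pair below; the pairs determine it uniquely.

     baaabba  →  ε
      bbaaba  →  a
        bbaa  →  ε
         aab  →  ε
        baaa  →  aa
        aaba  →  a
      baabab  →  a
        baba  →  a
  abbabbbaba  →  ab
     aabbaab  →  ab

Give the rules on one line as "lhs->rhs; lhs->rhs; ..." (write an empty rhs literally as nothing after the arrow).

aab->; ba->; bab->

  | baaabba => aabba => ba => ε
  | bbaaba => baba => a
  | bbaa => ba => ε
  | aab => ε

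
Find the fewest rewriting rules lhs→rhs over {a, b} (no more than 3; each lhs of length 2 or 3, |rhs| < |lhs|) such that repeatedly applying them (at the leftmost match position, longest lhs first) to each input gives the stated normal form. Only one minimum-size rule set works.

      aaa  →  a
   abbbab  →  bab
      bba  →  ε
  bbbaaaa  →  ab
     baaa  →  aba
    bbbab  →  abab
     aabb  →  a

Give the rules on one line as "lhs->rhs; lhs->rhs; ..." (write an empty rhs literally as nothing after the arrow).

aa->; baa->ab; bb->a

  | aaa => a
  | abbbab => aabab => bab
  | bba => aa => ε
  | bbbaaaa => abaaaa => aabaa => baa => ab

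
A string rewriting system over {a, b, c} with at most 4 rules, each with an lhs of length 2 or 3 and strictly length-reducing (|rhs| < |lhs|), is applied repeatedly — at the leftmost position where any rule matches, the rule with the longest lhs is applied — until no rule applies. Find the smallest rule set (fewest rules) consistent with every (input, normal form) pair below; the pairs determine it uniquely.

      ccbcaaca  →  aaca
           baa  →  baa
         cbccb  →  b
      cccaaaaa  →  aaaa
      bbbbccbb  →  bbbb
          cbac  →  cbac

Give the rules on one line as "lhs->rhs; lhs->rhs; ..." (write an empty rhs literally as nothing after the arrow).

  | ccbcaaca => bcaaca => aaca
  | baa
  | cbccb => ccb => b
  | cccaaaaa => caaaaa => aaaa

bc->; caa->a; cc->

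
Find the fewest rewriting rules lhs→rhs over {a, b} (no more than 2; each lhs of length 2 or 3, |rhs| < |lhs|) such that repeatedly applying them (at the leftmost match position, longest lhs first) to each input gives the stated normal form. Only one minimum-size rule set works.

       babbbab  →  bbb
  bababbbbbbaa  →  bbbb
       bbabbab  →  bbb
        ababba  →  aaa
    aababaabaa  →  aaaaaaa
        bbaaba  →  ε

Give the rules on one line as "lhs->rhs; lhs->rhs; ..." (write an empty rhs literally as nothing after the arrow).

ab->a; ba->

  | babbbab => bbbab => bbb
  | bababbbbbbaa => babbbbbbaa => bbbbbbaa => bbbbba => bbbb
  | bbabbab => bbbab => bbb
  | ababba => aabba => aaba => aaa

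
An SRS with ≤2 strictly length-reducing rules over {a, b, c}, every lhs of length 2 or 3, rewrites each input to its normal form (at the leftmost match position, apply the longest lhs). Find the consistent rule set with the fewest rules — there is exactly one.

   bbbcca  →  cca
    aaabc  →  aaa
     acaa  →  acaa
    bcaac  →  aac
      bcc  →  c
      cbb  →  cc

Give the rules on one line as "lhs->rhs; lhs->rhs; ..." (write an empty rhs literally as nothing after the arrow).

bb->c; bc->

  | bbbcca => cbcca => cca
  | aaabc => aaa
  | acaa
  | bcaac => aac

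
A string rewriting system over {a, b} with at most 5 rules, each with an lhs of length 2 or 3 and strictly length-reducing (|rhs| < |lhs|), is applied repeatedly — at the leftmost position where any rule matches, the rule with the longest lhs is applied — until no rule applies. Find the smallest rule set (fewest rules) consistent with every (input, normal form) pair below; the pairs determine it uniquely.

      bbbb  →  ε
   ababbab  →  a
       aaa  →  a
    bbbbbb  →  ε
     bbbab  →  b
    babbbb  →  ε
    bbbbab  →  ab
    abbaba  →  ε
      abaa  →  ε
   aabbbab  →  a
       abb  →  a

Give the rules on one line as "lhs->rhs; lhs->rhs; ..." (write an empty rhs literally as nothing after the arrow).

  | bbbb => bb => ε
  | ababbab => abbab => aab => a
  | aaa => a
  | bbbbbb => bbbb => bb => ε

aa->; aab->a; ba->; bb->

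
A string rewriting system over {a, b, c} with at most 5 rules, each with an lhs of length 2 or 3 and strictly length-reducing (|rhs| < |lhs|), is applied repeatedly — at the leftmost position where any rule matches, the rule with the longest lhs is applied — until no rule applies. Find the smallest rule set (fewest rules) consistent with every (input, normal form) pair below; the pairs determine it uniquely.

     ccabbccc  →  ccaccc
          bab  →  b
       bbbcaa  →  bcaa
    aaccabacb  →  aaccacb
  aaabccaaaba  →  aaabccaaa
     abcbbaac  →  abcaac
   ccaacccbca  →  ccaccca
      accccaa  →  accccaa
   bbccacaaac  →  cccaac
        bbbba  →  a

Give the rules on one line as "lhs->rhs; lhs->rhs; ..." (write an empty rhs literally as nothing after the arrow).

  | ccabbccc => ccaccc
  | bab => b
  | bbbcaa => bcaa
  | aaccabacb => aaccacb

aca->c; ba->; bb->; ccb->ac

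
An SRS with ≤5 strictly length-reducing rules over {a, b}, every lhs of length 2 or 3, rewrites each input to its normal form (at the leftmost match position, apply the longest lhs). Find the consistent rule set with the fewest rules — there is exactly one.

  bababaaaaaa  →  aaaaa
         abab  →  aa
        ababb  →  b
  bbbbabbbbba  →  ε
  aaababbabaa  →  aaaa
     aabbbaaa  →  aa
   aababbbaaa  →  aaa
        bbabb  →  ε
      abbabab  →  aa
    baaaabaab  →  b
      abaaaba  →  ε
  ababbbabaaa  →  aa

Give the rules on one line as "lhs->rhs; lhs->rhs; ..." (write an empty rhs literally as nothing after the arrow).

ab->b; ba->; bab->aa; bb->

  | bababaaaaaa => aaabaaaaaa => aabaaaaaa => abaaaaaa => baaaaaa => aaaaa
  | abab => bab => aa
  | ababb => babb => aab => ab => b
  | bbbbabbbbba => bbabbbbba => abbbbba => bbbbba => bbba => ba => ε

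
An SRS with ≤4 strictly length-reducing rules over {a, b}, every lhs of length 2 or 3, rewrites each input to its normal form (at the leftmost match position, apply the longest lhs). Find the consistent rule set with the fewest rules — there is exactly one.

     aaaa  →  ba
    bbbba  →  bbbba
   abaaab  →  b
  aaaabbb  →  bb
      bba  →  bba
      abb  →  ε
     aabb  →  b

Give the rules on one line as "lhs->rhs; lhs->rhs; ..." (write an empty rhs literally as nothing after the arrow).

aaa->b; aab->; abb->

  | aaaa => ba
  | bbbba
  | abaaab => abbb => b
  | aaaabbb => babbb => bb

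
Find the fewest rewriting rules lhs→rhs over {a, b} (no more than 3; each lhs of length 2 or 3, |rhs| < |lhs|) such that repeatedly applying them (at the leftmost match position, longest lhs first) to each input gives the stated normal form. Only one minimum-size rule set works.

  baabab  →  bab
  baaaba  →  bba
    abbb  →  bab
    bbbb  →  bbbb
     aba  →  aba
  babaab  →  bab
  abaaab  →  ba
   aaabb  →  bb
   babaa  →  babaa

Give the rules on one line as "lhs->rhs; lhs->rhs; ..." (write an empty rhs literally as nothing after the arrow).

  | baabab => bab
  | baaaba => bba
  | abbb => bab
  | bbbb

aaa->; aab->; abb->ba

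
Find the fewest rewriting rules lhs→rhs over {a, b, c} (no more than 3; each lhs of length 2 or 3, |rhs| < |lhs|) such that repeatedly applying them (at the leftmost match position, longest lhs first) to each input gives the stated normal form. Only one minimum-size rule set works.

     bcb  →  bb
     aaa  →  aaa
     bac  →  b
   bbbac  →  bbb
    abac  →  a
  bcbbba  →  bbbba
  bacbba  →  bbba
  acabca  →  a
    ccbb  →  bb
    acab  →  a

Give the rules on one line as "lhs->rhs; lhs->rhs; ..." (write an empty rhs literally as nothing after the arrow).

ab->a; ac->; cb->b

  | bcb => bb
  | aaa
  | bac => b
  | bbbac => bbb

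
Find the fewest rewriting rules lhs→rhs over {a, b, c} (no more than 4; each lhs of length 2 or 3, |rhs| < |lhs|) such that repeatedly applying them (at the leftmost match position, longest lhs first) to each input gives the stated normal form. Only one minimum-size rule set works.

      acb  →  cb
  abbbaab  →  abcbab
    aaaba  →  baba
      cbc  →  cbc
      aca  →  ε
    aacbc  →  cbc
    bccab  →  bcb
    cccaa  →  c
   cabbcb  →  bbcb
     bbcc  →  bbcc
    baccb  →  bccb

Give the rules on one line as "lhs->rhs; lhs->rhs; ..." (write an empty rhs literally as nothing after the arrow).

  | acb => cb
  | abbbaab => abcbab
  | aaaba => baba
  | cbc

aaa->ba; ac->c; bba->cb; ca->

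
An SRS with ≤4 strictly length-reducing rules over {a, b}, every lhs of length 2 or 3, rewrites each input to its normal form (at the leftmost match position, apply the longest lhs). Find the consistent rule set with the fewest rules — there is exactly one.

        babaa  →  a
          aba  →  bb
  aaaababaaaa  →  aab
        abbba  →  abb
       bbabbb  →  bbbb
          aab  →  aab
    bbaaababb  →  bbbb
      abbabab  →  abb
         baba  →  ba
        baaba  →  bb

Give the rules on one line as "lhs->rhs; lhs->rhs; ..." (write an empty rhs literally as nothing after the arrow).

aba->bb; baa->a; bab->b; bba->b

  | babaa => baa => a
  | aba => bb
  | aaaababaaaa => aaabbbaaaa => aaabbaaa => aaabaa => aabba => aab
  | abbba => abb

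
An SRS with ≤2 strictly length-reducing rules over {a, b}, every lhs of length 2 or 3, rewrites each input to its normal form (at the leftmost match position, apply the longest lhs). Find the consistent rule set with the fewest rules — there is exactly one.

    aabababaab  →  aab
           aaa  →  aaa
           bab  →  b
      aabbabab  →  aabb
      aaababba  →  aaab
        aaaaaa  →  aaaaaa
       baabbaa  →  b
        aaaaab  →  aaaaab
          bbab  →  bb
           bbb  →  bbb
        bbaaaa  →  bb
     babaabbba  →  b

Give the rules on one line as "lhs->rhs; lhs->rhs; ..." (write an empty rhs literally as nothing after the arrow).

ba->b; bab->ba

  | aabababaab => aabaabaab => aababaab => aabaaab => aabaab => aabab => aaba => aab
  | aaa
  | bab => ba => b
  | aabbabab => aabbaab => aabbab => aabba => aabb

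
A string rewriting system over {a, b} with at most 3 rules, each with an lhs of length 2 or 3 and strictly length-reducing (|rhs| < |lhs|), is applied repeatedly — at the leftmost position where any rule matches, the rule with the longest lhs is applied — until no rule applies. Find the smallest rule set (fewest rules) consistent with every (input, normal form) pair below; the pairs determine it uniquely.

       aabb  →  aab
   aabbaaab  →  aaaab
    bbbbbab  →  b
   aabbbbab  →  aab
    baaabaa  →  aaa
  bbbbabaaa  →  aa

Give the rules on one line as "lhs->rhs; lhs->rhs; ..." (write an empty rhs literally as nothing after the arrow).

  | aabb => aab
  | aabbaaab => aabaaab => aaaab
  | bbbbbab => bbbbab => bbbab => bbab => bab => b
  | aabbbbab => aabbbab => aabbab => aabab => aab

ba->; bb->b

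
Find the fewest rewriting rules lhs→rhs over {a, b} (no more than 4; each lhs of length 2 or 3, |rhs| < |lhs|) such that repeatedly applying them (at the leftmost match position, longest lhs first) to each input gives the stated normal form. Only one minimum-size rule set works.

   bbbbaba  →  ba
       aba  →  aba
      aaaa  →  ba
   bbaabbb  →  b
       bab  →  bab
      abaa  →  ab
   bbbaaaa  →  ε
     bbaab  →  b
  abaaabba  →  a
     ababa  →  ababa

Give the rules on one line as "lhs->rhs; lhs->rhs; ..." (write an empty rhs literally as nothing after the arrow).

  | bbbbaba => bbaba => bbba => ba
  | aba
  | aaaa => ba
  | bbaabbb => bbabbb => bbbbb => bbb => b

aa->; aaa->b; bb->; bba->bb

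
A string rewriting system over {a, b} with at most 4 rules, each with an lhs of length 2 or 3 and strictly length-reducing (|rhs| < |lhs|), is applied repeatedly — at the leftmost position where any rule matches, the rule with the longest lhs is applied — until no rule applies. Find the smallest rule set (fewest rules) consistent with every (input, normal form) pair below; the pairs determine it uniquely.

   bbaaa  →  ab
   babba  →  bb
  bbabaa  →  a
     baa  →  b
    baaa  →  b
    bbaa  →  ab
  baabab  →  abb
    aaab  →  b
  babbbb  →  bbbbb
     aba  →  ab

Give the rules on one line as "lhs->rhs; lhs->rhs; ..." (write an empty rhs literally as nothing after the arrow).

aaa->; aab->; ba->b; bba->ab

  | bbaaa => abaa => aba => ab
  | babba => bbba => bab => bb
  | bbabaa => abbaa => aaba => a
  | baa => ba => b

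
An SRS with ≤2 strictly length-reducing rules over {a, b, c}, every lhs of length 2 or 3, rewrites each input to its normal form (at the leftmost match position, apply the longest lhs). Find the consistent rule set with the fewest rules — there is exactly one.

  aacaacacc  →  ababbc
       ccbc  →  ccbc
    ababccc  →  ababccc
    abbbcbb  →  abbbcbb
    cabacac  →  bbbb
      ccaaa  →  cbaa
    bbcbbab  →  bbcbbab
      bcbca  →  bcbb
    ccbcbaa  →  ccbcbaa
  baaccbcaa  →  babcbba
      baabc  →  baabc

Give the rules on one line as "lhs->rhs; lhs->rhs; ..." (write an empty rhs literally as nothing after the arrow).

  | aacaacacc => abaacacc => ababacc => ababbc
  | ccbc
  | ababccc
  | abbbcbb

ac->b; ca->b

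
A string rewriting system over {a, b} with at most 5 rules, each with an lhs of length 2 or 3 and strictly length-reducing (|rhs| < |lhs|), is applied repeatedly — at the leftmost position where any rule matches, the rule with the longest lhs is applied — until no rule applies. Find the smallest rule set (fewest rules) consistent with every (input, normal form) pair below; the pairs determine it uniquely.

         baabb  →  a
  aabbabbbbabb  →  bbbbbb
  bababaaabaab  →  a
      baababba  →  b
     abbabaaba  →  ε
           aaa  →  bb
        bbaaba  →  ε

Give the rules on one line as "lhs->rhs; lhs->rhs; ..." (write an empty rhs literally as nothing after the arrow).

aa->; aaa->bb; ab->a; ba->

  | baabb => abb => ab => a
  | aabbabbbbabb => bbabbbbabb => bbbbbabb => bbbbbb
  | bababaaabaab => babaaabaab => baaabaab => aabaab => baab => ab => a
  | baababba => ababba => aabba => bba => b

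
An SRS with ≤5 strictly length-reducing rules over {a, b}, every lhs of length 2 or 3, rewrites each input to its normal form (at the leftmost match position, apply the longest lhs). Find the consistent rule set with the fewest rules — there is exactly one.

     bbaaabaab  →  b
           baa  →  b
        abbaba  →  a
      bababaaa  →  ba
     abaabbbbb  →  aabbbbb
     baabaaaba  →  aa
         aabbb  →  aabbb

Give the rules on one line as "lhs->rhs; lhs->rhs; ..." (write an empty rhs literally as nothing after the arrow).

  | bbaaabaab => aabaab => aaab => b
  | baa => b
  | abbaba => aba => a
  | bababaaa => babaaa => baaa => ba

aaa->; aba->a; baa->b; bba->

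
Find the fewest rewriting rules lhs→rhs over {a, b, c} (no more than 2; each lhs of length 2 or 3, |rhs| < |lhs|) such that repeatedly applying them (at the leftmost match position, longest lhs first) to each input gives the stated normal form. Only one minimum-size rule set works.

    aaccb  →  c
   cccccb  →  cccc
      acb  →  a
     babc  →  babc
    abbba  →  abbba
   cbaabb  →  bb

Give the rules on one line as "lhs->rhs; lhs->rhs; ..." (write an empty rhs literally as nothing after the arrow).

  | aaccb => ccb => c
  | cccccb => cccc
  | acb => a
  | babc

aa->; cb->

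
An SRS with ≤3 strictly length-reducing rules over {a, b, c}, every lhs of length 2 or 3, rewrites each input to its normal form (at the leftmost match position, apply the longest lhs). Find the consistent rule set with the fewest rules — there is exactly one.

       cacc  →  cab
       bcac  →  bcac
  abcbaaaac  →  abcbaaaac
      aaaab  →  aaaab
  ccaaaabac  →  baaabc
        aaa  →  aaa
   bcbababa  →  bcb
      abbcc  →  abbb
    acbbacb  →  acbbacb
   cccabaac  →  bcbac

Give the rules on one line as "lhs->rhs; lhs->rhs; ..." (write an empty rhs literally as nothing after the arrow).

aba->b; bab->; cc->b

  | cacc => cab
  | bcac
  | abcbaaaac
  | aaaab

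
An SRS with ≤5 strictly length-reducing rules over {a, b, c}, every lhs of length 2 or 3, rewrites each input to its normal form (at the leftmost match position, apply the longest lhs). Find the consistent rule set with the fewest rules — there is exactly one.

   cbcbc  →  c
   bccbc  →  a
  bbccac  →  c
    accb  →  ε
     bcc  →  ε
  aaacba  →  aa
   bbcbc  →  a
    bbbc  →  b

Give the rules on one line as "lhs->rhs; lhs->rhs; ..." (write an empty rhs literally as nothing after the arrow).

ac->; ba->; bc->a; cb->

  | cbcbc => cbc => c
  | bccbc => acbc => bc => a
  | bbccac => bacac => cac => c
  | accb => cb => ε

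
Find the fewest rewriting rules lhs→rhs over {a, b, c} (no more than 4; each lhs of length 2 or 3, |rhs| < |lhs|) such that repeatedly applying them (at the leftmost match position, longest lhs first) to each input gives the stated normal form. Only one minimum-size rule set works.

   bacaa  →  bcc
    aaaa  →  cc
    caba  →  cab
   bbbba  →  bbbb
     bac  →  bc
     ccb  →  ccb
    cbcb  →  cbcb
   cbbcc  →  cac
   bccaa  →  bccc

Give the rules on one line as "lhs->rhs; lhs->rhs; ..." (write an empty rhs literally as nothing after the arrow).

  | bacaa => bcaa => bcc
  | aaaa => caa => cc
  | caba => cab
  | bbbba => bbbb

aa->c; ba->b; bbc->a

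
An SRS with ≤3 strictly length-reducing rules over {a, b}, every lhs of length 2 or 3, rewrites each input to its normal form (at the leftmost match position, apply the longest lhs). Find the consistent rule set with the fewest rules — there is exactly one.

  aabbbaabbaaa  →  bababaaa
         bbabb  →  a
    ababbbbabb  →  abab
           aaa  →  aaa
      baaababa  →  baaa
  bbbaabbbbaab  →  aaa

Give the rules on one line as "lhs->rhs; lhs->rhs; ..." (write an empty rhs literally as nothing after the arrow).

  | aabbbaabbaaa => babbaabbaaa => baaabbaaa => bababaaa
  | bbabb => abb => a
  | ababbbbabb => abaababb => abbaabb => aaabb => abab
  | aaa

aab->ba; bb->; bbb->a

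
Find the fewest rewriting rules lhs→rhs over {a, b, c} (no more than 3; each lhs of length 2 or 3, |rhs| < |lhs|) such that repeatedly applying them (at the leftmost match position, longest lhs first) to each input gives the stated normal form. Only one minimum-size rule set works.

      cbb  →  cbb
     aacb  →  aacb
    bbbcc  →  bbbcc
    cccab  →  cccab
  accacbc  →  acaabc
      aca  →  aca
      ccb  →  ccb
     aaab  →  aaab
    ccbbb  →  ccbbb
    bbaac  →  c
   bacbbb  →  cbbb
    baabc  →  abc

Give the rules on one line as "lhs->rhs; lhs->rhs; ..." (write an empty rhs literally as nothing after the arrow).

  | cbb
  | aacb
  | bbbcc
  | cccab

ba->; cac->aa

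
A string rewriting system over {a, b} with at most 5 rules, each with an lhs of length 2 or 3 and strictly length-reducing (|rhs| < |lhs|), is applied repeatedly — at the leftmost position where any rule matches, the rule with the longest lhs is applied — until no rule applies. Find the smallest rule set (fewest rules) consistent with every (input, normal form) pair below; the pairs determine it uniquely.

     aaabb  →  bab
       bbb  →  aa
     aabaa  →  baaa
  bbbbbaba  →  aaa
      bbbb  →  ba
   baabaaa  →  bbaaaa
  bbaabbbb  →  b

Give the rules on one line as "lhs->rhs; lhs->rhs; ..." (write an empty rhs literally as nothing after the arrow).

  | aaabb => abab => bab
  | bbb => aa
  | aabaa => baaa
  | bbbbbaba => aabbaba => bababa => bbaba => bbba => aaa

aab->ba; aba->ba; abb->; bbb->aa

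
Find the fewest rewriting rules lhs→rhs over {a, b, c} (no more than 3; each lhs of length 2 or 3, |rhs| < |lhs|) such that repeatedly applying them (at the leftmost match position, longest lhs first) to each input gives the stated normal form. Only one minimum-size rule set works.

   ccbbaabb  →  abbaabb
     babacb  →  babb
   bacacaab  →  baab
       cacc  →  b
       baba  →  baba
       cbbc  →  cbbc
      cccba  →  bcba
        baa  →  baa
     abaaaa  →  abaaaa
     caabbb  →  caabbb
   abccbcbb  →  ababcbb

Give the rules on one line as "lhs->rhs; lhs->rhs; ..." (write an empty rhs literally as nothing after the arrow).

ac->; cc->b; ccb->ab

  | ccbbaabb => abbaabb
  | babacb => babb
  | bacacaab => bacaab => baab
  | cacc => cc => b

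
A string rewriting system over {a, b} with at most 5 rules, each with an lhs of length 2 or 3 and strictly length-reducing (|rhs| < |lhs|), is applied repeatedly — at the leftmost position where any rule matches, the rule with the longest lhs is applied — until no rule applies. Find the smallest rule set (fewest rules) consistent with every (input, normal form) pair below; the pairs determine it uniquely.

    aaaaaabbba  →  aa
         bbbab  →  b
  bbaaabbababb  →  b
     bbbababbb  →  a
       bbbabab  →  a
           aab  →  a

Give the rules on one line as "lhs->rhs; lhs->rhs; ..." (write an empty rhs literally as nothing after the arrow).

aab->bb; ab->b; aba->; bb->a

  | aaaaaabbba => aaaabbbba => aabbbbba => bbbbbba => abbbba => bbbba => abba => bba => aa
  | bbbab => abab => b
  | bbaaabbababb => aaaabbababb => aabbbababb => bbbbababb => abbababb => bbababb => aababb => bbabb => aabb => bbb => ab => b
  | bbbababbb => abababbb => babbb => bbbb => abb => bb => a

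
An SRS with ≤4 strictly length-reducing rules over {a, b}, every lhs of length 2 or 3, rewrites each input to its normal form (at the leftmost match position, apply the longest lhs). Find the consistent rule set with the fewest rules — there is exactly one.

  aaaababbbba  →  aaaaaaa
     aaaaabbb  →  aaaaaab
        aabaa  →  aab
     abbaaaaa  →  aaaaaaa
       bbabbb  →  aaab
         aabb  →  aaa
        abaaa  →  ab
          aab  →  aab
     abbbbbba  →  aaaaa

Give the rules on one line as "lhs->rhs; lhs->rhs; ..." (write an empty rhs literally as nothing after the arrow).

ba->b; bab->b; bb->a

  | aaaababbbba => aaaabbbba => aaaaabba => aaaaaaa
  | aaaaabbb => aaaaaab
  | aabaa => aaba => aab
  | abbaaaaa => aaaaaaa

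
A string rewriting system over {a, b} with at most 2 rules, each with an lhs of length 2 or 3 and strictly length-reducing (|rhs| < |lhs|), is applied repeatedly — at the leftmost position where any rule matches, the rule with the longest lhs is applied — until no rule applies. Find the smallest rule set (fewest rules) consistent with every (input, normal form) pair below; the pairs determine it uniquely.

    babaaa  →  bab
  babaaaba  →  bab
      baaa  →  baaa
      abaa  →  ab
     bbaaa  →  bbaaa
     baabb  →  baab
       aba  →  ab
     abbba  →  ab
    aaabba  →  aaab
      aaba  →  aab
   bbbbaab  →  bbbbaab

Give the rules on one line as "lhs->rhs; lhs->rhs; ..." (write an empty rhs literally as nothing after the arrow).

  | babaaa => babaa => baba => bab
  | babaaaba => babaaba => bababa => babba => baba => bab
  | baaa
  | abaa => aba => ab

aba->ab; abb->ab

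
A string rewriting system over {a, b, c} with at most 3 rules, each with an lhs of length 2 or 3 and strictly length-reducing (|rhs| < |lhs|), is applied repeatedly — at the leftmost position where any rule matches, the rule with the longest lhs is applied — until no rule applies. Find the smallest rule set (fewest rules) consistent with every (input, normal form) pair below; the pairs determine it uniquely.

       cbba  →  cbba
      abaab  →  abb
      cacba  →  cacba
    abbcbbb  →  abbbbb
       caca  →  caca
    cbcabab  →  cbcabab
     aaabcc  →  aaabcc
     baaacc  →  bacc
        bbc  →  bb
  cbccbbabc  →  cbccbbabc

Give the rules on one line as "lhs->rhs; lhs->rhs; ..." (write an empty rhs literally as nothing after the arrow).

  | cbba
  | abaab => abb
  | cacba
  | abbcbbb => abbbbb

baa->b; bbc->bb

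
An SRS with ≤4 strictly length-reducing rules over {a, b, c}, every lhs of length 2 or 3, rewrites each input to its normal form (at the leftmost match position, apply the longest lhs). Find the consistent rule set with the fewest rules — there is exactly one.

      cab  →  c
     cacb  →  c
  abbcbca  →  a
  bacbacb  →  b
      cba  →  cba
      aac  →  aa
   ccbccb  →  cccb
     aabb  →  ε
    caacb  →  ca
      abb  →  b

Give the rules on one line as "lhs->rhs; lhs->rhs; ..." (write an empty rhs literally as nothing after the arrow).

  | cab => c
  | cacb => cab => c
  | abbcbca => bcbca => bca => a
  | bacbacb => babacb => bacb => bab => b

ab->; ac->a; bc->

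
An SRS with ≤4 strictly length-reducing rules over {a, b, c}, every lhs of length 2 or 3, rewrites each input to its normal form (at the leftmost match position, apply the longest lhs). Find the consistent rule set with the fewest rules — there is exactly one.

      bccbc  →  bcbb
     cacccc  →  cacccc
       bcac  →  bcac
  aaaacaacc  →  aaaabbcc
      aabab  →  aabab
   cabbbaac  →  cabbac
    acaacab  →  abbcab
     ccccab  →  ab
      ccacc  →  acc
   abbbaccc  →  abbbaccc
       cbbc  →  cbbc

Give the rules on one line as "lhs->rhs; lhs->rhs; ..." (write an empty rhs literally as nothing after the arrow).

baa->a; caa->bb; cbc->bb; cca->a

  | bccbc => bcbb
  | cacccc
  | bcac
  | aaaacaacc => aaaabbcc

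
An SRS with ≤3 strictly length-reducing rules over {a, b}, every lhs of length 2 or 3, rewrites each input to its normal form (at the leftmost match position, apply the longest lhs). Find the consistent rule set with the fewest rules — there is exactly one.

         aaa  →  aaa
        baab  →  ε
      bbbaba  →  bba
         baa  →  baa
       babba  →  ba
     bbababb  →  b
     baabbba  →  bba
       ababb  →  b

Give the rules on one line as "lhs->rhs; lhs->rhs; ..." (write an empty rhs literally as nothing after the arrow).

  | aaa
  | baab => bab => ε
  | bbbaba => bba
  | baa

ab->b; bab->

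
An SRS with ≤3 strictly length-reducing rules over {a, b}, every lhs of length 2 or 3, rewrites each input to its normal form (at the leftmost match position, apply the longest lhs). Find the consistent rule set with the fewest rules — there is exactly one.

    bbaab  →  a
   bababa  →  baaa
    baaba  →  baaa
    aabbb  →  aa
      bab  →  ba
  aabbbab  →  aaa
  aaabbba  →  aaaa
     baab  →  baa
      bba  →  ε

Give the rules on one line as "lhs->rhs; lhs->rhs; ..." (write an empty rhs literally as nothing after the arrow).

ab->a; bba->

  | bbaab => ab => a
  | bababa => baaba => baaa
  | baaba => baaa
  | aabbb => aabb => aab => aa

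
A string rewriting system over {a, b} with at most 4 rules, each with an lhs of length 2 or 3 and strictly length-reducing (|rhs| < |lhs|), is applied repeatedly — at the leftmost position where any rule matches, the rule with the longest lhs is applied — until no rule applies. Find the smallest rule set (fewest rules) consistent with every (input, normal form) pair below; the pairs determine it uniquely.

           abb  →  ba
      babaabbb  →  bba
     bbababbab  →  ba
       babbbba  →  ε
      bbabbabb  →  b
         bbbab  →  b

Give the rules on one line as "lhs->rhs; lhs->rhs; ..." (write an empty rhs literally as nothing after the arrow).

ab->; abb->ba; baa->ab; bbb->b

  | abb => ba
  | babaabbb => baabbb => abbbb => babb => bba
  | bbababbab => bbabbab => bbbaab => baab => abb => ba
  | babbbba => bbabba => bbbaa => baa => ab => ε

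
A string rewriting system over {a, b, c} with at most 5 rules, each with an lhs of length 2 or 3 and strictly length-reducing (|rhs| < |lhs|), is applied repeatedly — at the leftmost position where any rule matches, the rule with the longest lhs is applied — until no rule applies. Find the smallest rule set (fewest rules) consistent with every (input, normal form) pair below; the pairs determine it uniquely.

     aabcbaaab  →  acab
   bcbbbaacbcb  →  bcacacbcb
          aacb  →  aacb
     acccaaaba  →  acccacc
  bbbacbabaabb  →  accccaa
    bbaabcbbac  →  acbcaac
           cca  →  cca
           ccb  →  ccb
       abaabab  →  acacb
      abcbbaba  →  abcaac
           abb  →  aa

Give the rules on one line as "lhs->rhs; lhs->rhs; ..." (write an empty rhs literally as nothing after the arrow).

  | aabcbaaab => aabccaab => aaaab => acab
  | bcbbbaacbcb => bcabaacbcb => bcacacbcb
  | aacb
  | acccaaaba => acccacba => acccacc

aaa->ac; ba->c; bb->a; bcc->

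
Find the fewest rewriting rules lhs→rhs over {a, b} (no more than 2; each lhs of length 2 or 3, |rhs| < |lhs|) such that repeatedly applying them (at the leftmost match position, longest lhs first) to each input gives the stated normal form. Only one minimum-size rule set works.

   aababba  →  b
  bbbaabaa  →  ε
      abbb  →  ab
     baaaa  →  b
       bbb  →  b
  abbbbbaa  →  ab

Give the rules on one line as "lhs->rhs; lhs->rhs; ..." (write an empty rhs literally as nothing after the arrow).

aa->; bb->

  | aababba => babba => baa => b
  | bbbaabaa => baabaa => bbaa => aa => ε
  | abbb => ab
  | baaaa => baa => b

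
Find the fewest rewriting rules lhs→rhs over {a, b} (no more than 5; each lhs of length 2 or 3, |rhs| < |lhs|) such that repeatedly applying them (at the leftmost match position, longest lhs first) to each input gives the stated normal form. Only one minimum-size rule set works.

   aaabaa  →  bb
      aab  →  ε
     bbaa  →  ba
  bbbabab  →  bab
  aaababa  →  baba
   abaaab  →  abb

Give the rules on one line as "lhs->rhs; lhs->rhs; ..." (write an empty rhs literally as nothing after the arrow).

  | aaabaa => baa => bb
  | aab => ε
  | bbaa => bbb => ba
  | bbbabab => baabab => bab

aa->b; aaa->; aab->; bbb->ba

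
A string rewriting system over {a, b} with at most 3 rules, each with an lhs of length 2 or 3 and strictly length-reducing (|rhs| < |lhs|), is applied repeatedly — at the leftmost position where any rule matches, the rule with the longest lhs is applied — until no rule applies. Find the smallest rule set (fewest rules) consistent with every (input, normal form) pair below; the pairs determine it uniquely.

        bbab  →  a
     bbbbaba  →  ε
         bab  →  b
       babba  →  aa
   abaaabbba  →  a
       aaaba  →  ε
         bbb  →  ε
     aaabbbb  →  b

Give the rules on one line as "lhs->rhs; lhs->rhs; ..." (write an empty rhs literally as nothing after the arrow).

ab->; aba->bb; bb->a

  | bbab => aab => a
  | bbbbaba => abbaba => baba => bbb => ab => ε
  | bab => b
  | babba => bba => aa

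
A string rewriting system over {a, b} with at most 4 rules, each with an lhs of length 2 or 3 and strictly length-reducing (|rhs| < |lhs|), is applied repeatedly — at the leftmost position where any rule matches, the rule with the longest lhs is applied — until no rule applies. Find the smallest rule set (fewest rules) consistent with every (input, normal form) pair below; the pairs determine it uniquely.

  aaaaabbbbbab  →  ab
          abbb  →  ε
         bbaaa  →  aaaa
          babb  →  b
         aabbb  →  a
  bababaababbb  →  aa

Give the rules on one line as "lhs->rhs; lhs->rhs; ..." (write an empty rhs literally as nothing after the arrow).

aab->; bab->; bb->a

  | aaaaabbbbbab => aaabbbbab => abbbab => aabab => ab
  | abbb => aab => ε
  | bbaaa => aaaa
  | babb => b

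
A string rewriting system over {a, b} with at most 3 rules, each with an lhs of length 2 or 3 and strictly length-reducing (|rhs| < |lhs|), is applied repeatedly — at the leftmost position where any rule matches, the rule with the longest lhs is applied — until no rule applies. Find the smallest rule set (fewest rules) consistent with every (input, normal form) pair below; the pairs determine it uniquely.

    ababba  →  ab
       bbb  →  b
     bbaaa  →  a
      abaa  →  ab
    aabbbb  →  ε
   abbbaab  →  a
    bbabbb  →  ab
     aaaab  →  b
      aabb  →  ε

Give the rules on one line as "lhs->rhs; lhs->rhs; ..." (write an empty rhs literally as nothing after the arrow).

  | ababba => abaa => ab
  | bbb => b
  | bbaaa => aaa => a
  | abaa => ab

aa->; bb->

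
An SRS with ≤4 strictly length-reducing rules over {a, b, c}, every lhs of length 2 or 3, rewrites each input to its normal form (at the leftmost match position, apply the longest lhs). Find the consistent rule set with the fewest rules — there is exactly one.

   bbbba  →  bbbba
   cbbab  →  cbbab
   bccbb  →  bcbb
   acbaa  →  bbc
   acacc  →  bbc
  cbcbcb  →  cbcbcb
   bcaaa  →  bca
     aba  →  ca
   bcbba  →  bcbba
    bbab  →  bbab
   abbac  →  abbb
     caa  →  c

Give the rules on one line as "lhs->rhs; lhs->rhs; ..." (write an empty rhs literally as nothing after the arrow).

aa->c; aba->ca; ac->b; cc->c

  | bbbba
  | cbbab
  | bccbb => bcbb
  | acbaa => bbaa => bbc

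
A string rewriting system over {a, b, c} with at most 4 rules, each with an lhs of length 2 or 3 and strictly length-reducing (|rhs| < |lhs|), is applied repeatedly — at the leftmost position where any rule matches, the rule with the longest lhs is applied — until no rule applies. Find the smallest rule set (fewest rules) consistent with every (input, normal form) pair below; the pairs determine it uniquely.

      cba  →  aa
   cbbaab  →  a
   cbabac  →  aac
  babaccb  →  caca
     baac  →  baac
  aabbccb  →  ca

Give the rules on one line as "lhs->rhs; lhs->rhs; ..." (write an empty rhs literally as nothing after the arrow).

  | cba => aa
  | cbbaab => abaab => aab => a
  | cbabac => aabac => aac
  | babaccb => caccb => caca

ab->; bab->c; cb->a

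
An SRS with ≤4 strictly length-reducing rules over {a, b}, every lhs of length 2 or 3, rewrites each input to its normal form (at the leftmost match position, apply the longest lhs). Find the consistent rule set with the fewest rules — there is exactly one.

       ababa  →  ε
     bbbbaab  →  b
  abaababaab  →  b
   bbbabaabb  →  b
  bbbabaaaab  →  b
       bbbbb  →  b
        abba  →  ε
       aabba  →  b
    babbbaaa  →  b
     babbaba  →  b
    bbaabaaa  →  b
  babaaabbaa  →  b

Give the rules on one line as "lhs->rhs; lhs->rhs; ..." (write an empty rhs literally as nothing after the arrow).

  | ababa => abba => aa => ε
  | bbbbaab => bbbaab => bbaab => baab => bab => bb => b
  | abaababaab => abababaab => abbabaab => aabaab => baab => bab => bb => b
  | bbbabaabb => bbabaabb => babaabb => bbaabb => baabb => babb => bbb => bb => b

aa->; abb->a; ba->b; bb->b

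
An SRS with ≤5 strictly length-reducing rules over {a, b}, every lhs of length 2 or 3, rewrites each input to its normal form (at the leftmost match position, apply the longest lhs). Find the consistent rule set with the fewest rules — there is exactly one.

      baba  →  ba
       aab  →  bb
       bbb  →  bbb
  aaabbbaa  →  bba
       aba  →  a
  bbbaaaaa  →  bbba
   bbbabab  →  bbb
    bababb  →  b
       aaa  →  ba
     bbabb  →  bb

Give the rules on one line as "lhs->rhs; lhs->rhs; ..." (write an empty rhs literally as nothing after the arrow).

aa->b; ab->; abb->; baa->ba

  | baba => ba
  | aab => bb
  | bbb
  | aaabbbaa => babbbaa => bbaa => bba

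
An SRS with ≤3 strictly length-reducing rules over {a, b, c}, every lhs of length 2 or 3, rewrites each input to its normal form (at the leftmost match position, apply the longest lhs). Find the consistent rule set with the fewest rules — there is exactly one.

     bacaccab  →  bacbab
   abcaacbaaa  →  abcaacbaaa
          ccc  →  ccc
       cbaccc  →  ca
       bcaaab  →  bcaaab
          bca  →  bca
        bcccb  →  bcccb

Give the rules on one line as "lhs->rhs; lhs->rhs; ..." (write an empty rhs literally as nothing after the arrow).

acc->b; bbc->a

  | bacaccab => bacbab
  | abcaacbaaa
  | ccc
  | cbaccc => cbbc => ca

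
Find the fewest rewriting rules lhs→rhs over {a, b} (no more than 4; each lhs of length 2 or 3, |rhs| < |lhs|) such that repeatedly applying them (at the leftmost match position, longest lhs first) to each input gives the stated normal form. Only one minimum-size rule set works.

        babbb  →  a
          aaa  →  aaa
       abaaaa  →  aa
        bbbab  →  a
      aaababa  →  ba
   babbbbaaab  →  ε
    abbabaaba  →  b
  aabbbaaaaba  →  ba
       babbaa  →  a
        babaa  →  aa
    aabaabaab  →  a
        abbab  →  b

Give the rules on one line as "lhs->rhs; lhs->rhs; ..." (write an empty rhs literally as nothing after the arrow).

ab->; aba->bb; bba->; bbb->a

  | babbb => bbb => a
  | aaa
  | abaaaa => bbaaa => aa
  | bbbab => aab => a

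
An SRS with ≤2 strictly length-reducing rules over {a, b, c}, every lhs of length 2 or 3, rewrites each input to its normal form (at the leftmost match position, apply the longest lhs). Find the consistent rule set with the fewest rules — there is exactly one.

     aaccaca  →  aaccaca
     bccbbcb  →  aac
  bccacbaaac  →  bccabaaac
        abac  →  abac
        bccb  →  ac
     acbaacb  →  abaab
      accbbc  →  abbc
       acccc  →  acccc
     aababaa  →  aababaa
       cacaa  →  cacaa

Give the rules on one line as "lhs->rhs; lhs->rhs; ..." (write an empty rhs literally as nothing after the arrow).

  | aaccaca
  | bccbbcb => bcbbcb => acbcb => abcb => aac
  | bccacbaaac => bccabaaac
  | abac

bcb->ac; cb->b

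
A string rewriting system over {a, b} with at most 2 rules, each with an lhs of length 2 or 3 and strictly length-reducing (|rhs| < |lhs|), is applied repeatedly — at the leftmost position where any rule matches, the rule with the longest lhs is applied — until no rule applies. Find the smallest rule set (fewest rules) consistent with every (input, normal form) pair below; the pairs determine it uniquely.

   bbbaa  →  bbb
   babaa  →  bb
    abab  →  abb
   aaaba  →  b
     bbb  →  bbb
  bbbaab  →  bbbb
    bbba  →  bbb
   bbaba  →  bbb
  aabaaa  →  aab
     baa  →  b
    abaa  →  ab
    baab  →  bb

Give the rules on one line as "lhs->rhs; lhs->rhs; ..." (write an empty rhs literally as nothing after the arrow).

aaa->; ba->b

  | bbbaa => bbba => bbb
  | babaa => bbaa => bba => bb
  | abab => abb
  | aaaba => ba => b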